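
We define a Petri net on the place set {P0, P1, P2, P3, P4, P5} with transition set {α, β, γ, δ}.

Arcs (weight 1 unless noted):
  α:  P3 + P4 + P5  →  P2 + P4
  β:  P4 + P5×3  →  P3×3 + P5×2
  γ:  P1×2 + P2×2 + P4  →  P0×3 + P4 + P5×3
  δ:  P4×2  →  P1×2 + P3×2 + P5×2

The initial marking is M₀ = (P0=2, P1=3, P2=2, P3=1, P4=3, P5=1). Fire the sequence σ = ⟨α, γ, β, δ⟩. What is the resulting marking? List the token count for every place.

step 1: fire α:  (P0=2, P1=3, P2=2, P3=1, P4=3, P5=1) → (P0=2, P1=3, P2=3, P3=0, P4=3, P5=0)
step 2: fire γ:  (P0=2, P1=3, P2=3, P3=0, P4=3, P5=0) → (P0=5, P1=1, P2=1, P3=0, P4=3, P5=3)
step 3: fire β:  (P0=5, P1=1, P2=1, P3=0, P4=3, P5=3) → (P0=5, P1=1, P2=1, P3=3, P4=2, P5=2)
step 4: fire δ:  (P0=5, P1=1, P2=1, P3=3, P4=2, P5=2) → (P0=5, P1=3, P2=1, P3=5, P4=0, P5=4)

(P0=5, P1=3, P2=1, P3=5, P4=0, P5=4)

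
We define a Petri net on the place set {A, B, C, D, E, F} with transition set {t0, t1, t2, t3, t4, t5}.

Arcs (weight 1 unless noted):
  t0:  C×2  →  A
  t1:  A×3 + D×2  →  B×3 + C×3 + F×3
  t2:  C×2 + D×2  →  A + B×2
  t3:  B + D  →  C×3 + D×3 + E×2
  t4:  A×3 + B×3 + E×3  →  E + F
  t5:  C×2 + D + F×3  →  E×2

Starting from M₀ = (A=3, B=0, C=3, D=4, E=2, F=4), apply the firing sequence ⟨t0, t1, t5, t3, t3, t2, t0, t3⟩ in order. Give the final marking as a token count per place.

(A=3, B=2, C=7, D=5, E=10, F=4)

step 1: fire t0:  (A=3, B=0, C=3, D=4, E=2, F=4) → (A=4, B=0, C=1, D=4, E=2, F=4)
step 2: fire t1:  (A=4, B=0, C=1, D=4, E=2, F=4) → (A=1, B=3, C=4, D=2, E=2, F=7)
step 3: fire t5:  (A=1, B=3, C=4, D=2, E=2, F=7) → (A=1, B=3, C=2, D=1, E=4, F=4)
step 4: fire t3:  (A=1, B=3, C=2, D=1, E=4, F=4) → (A=1, B=2, C=5, D=3, E=6, F=4)
step 5: fire t3:  (A=1, B=2, C=5, D=3, E=6, F=4) → (A=1, B=1, C=8, D=5, E=8, F=4)
step 6: fire t2:  (A=1, B=1, C=8, D=5, E=8, F=4) → (A=2, B=3, C=6, D=3, E=8, F=4)
step 7: fire t0:  (A=2, B=3, C=6, D=3, E=8, F=4) → (A=3, B=3, C=4, D=3, E=8, F=4)
step 8: fire t3:  (A=3, B=3, C=4, D=3, E=8, F=4) → (A=3, B=2, C=7, D=5, E=10, F=4)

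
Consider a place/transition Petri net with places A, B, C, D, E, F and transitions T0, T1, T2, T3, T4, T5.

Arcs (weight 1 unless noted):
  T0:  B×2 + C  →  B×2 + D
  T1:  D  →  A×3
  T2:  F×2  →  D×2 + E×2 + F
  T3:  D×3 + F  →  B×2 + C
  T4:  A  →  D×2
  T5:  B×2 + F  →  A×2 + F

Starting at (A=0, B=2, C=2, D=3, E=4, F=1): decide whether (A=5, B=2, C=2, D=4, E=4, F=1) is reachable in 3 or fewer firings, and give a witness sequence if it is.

NO — not reachable within 3 firings

depth 0: 1 marking
depth 1: 5 markings reached so far
depth 2: 14 markings reached so far
depth 3: 31 markings reached so far
target is not among the 31 markings reachable within 3 steps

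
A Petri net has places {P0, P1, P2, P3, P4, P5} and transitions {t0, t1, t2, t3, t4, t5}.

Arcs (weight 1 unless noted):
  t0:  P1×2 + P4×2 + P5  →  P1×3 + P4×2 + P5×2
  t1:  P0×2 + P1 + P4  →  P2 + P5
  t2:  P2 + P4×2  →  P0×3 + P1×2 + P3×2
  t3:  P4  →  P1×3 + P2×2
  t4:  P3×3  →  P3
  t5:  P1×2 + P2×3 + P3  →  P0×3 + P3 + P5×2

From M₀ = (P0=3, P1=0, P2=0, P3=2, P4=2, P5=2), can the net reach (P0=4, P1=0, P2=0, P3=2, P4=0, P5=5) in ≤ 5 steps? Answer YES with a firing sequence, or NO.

YES — reachable via ⟨t3, t1, t5⟩ (3 firings)

step 1: fire t3:  (P0=3, P1=0, P2=0, P3=2, P4=2, P5=2) → (P0=3, P1=3, P2=2, P3=2, P4=1, P5=2)
step 2: fire t1:  (P0=3, P1=3, P2=2, P3=2, P4=1, P5=2) → (P0=1, P1=2, P2=3, P3=2, P4=0, P5=3)
step 3: fire t5:  (P0=1, P1=2, P2=3, P3=2, P4=0, P5=3) → (P0=4, P1=0, P2=0, P3=2, P4=0, P5=5)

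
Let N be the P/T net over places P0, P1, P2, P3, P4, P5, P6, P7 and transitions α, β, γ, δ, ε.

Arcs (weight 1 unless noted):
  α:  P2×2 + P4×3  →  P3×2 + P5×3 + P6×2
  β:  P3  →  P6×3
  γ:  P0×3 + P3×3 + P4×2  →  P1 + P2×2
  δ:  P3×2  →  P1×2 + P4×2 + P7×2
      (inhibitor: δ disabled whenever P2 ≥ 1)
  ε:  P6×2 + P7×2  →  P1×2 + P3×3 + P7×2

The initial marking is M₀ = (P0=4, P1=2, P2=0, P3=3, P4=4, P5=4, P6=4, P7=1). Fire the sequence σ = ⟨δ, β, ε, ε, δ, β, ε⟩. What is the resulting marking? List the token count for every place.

(P0=4, P1=12, P2=0, P3=6, P4=8, P5=4, P6=4, P7=5)

step 1: fire δ:  (P0=4, P1=2, P2=0, P3=3, P4=4, P5=4, P6=4, P7=1) → (P0=4, P1=4, P2=0, P3=1, P4=6, P5=4, P6=4, P7=3)
step 2: fire β:  (P0=4, P1=4, P2=0, P3=1, P4=6, P5=4, P6=4, P7=3) → (P0=4, P1=4, P2=0, P3=0, P4=6, P5=4, P6=7, P7=3)
step 3: fire ε:  (P0=4, P1=4, P2=0, P3=0, P4=6, P5=4, P6=7, P7=3) → (P0=4, P1=6, P2=0, P3=3, P4=6, P5=4, P6=5, P7=3)
step 4: fire ε:  (P0=4, P1=6, P2=0, P3=3, P4=6, P5=4, P6=5, P7=3) → (P0=4, P1=8, P2=0, P3=6, P4=6, P5=4, P6=3, P7=3)
step 5: fire δ:  (P0=4, P1=8, P2=0, P3=6, P4=6, P5=4, P6=3, P7=3) → (P0=4, P1=10, P2=0, P3=4, P4=8, P5=4, P6=3, P7=5)
step 6: fire β:  (P0=4, P1=10, P2=0, P3=4, P4=8, P5=4, P6=3, P7=5) → (P0=4, P1=10, P2=0, P3=3, P4=8, P5=4, P6=6, P7=5)
step 7: fire ε:  (P0=4, P1=10, P2=0, P3=3, P4=8, P5=4, P6=6, P7=5) → (P0=4, P1=12, P2=0, P3=6, P4=8, P5=4, P6=4, P7=5)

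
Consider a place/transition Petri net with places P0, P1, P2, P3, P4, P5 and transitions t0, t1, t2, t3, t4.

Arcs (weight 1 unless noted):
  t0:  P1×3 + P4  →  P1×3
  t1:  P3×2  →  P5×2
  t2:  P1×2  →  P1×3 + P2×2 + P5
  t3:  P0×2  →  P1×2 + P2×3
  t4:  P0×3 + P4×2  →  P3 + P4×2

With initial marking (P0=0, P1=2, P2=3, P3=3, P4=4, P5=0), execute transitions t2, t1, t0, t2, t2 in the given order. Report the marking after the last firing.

(P0=0, P1=5, P2=9, P3=1, P4=3, P5=5)

step 1: fire t2:  (P0=0, P1=2, P2=3, P3=3, P4=4, P5=0) → (P0=0, P1=3, P2=5, P3=3, P4=4, P5=1)
step 2: fire t1:  (P0=0, P1=3, P2=5, P3=3, P4=4, P5=1) → (P0=0, P1=3, P2=5, P3=1, P4=4, P5=3)
step 3: fire t0:  (P0=0, P1=3, P2=5, P3=1, P4=4, P5=3) → (P0=0, P1=3, P2=5, P3=1, P4=3, P5=3)
step 4: fire t2:  (P0=0, P1=3, P2=5, P3=1, P4=3, P5=3) → (P0=0, P1=4, P2=7, P3=1, P4=3, P5=4)
step 5: fire t2:  (P0=0, P1=4, P2=7, P3=1, P4=3, P5=4) → (P0=0, P1=5, P2=9, P3=1, P4=3, P5=5)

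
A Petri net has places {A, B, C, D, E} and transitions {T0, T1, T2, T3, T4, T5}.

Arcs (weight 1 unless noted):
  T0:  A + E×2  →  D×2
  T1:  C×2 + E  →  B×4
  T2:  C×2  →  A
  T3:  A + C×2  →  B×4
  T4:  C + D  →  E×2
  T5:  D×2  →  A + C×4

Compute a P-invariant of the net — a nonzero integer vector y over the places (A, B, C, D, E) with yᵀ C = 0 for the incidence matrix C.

y = (A:2, B:1, C:1, D:3, E:2)

Incidence matrix C (rows=places, cols=transitions):
       T0   T1   T2   T3   T4   T5
    A  -1    0    1   -1    0    1
    B   0    4    0    4    0    0
    C   0   -2   -2   -2   -1    4
    D   2    0    0    0   -1   -2
    E  -2   -1    0    0    2    0

Candidate y = [2, 1, 1, 3, 2]; check y·C column-wise:
  col T0: 2·-1 + 1·0 + 1·0 + 3·2 + 2·-2 = 0
  col T1: 2·0 + 1·4 + 1·-2 + 3·0 + 2·-1 = 0
  col T2: 2·1 + 1·0 + 1·-2 + 3·0 + 2·0 = 0
  col T3: 2·-1 + 1·4 + 1·-2 + 3·0 + 2·0 = 0
  col T4: 2·0 + 1·0 + 1·-1 + 3·-1 + 2·2 = 0
  col T5: 2·1 + 1·0 + 1·4 + 3·-2 + 2·0 = 0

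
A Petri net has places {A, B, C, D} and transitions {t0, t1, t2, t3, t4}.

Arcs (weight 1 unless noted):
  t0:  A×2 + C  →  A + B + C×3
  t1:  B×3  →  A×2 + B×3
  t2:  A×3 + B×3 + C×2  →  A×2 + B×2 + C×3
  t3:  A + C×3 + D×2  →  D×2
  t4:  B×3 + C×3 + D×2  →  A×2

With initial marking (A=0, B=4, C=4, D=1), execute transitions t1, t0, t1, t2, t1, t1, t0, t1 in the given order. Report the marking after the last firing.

step 1: fire t1:  (A=0, B=4, C=4, D=1) → (A=2, B=4, C=4, D=1)
step 2: fire t0:  (A=2, B=4, C=4, D=1) → (A=1, B=5, C=6, D=1)
step 3: fire t1:  (A=1, B=5, C=6, D=1) → (A=3, B=5, C=6, D=1)
step 4: fire t2:  (A=3, B=5, C=6, D=1) → (A=2, B=4, C=7, D=1)
step 5: fire t1:  (A=2, B=4, C=7, D=1) → (A=4, B=4, C=7, D=1)
step 6: fire t1:  (A=4, B=4, C=7, D=1) → (A=6, B=4, C=7, D=1)
step 7: fire t0:  (A=6, B=4, C=7, D=1) → (A=5, B=5, C=9, D=1)
step 8: fire t1:  (A=5, B=5, C=9, D=1) → (A=7, B=5, C=9, D=1)

(A=7, B=5, C=9, D=1)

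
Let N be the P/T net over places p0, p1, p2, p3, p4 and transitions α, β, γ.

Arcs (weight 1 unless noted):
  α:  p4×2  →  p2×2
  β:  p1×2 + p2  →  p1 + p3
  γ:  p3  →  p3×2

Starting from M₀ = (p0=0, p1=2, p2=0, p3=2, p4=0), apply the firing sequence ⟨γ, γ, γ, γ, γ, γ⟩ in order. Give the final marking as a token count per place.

(p0=0, p1=2, p2=0, p3=8, p4=0)

step 1: fire γ:  (p0=0, p1=2, p2=0, p3=2, p4=0) → (p0=0, p1=2, p2=0, p3=3, p4=0)
step 2: fire γ:  (p0=0, p1=2, p2=0, p3=3, p4=0) → (p0=0, p1=2, p2=0, p3=4, p4=0)
step 3: fire γ:  (p0=0, p1=2, p2=0, p3=4, p4=0) → (p0=0, p1=2, p2=0, p3=5, p4=0)
step 4: fire γ:  (p0=0, p1=2, p2=0, p3=5, p4=0) → (p0=0, p1=2, p2=0, p3=6, p4=0)
step 5: fire γ:  (p0=0, p1=2, p2=0, p3=6, p4=0) → (p0=0, p1=2, p2=0, p3=7, p4=0)
step 6: fire γ:  (p0=0, p1=2, p2=0, p3=7, p4=0) → (p0=0, p1=2, p2=0, p3=8, p4=0)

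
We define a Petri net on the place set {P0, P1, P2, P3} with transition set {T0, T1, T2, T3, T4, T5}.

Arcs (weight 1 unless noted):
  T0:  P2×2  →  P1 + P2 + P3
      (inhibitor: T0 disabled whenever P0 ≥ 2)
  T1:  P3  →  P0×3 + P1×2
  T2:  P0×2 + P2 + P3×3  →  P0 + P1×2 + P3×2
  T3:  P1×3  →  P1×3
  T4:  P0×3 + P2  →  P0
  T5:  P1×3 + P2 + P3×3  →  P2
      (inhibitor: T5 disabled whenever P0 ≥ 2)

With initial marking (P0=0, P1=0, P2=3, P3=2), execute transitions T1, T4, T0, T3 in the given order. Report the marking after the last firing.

(P0=1, P1=3, P2=1, P3=2)

step 1: fire T1:  (P0=0, P1=0, P2=3, P3=2) → (P0=3, P1=2, P2=3, P3=1)
step 2: fire T4:  (P0=3, P1=2, P2=3, P3=1) → (P0=1, P1=2, P2=2, P3=1)
step 3: fire T0:  (P0=1, P1=2, P2=2, P3=1) → (P0=1, P1=3, P2=1, P3=2)
step 4: fire T3:  (P0=1, P1=3, P2=1, P3=2) → (P0=1, P1=3, P2=1, P3=2)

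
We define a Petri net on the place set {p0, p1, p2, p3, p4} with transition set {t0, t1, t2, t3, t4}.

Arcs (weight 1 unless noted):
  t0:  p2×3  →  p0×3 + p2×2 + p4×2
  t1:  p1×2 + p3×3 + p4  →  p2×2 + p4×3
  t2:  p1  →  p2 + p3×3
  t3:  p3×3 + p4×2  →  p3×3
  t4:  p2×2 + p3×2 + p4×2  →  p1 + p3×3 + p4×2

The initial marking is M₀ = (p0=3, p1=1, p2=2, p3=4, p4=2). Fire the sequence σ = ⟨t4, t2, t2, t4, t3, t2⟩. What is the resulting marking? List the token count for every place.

(p0=3, p1=0, p2=1, p3=15, p4=0)

step 1: fire t4:  (p0=3, p1=1, p2=2, p3=4, p4=2) → (p0=3, p1=2, p2=0, p3=5, p4=2)
step 2: fire t2:  (p0=3, p1=2, p2=0, p3=5, p4=2) → (p0=3, p1=1, p2=1, p3=8, p4=2)
step 3: fire t2:  (p0=3, p1=1, p2=1, p3=8, p4=2) → (p0=3, p1=0, p2=2, p3=11, p4=2)
step 4: fire t4:  (p0=3, p1=0, p2=2, p3=11, p4=2) → (p0=3, p1=1, p2=0, p3=12, p4=2)
step 5: fire t3:  (p0=3, p1=1, p2=0, p3=12, p4=2) → (p0=3, p1=1, p2=0, p3=12, p4=0)
step 6: fire t2:  (p0=3, p1=1, p2=0, p3=12, p4=0) → (p0=3, p1=0, p2=1, p3=15, p4=0)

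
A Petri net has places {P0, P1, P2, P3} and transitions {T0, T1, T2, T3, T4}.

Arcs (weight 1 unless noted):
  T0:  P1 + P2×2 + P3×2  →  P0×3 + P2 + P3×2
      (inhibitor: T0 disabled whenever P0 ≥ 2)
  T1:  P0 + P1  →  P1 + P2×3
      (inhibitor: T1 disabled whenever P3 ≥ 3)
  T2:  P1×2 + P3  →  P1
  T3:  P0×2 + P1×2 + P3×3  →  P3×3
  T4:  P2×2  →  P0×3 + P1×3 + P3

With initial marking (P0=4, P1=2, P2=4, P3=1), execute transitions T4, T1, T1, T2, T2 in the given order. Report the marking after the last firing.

step 1: fire T4:  (P0=4, P1=2, P2=4, P3=1) → (P0=7, P1=5, P2=2, P3=2)
step 2: fire T1:  (P0=7, P1=5, P2=2, P3=2) → (P0=6, P1=5, P2=5, P3=2)
step 3: fire T1:  (P0=6, P1=5, P2=5, P3=2) → (P0=5, P1=5, P2=8, P3=2)
step 4: fire T2:  (P0=5, P1=5, P2=8, P3=2) → (P0=5, P1=4, P2=8, P3=1)
step 5: fire T2:  (P0=5, P1=4, P2=8, P3=1) → (P0=5, P1=3, P2=8, P3=0)

(P0=5, P1=3, P2=8, P3=0)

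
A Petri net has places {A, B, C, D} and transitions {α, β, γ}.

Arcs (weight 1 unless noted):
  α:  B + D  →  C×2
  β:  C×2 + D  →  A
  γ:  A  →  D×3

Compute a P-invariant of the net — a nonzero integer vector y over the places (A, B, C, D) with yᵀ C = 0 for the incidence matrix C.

Incidence matrix C (rows=places, cols=transitions):
        α    β    γ
    A   0    1   -1
    B  -1    0    0
    C   2   -2    0
    D  -1   -1    3

Candidate y = [3, 1, 1, 1]; check y·C column-wise:
  col α: 3·0 + 1·-1 + 1·2 + 1·-1 = 0
  col β: 3·1 + 1·0 + 1·-2 + 1·-1 = 0
  col γ: 3·-1 + 1·0 + 1·0 + 1·3 = 0

y = (A:3, B:1, C:1, D:1)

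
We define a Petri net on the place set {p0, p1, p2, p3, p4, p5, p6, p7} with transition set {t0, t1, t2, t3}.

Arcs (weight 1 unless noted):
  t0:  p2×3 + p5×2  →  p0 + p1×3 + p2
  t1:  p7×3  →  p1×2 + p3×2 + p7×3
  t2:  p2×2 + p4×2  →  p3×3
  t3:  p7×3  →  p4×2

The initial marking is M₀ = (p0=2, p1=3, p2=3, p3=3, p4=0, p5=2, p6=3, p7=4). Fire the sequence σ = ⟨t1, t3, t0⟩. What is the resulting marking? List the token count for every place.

step 1: fire t1:  (p0=2, p1=3, p2=3, p3=3, p4=0, p5=2, p6=3, p7=4) → (p0=2, p1=5, p2=3, p3=5, p4=0, p5=2, p6=3, p7=4)
step 2: fire t3:  (p0=2, p1=5, p2=3, p3=5, p4=0, p5=2, p6=3, p7=4) → (p0=2, p1=5, p2=3, p3=5, p4=2, p5=2, p6=3, p7=1)
step 3: fire t0:  (p0=2, p1=5, p2=3, p3=5, p4=2, p5=2, p6=3, p7=1) → (p0=3, p1=8, p2=1, p3=5, p4=2, p5=0, p6=3, p7=1)

(p0=3, p1=8, p2=1, p3=5, p4=2, p5=0, p6=3, p7=1)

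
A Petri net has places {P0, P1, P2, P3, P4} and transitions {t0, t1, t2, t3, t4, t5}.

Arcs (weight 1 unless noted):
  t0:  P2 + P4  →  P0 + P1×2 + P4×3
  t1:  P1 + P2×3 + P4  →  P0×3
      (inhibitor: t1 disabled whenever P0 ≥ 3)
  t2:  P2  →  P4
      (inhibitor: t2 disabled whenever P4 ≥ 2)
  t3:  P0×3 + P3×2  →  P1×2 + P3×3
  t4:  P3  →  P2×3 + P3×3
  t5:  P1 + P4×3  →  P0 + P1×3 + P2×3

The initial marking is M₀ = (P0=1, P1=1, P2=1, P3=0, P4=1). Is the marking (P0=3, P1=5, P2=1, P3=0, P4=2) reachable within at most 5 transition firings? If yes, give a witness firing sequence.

YES — reachable via ⟨t0, t5, t2, t2⟩ (4 firings)

step 1: fire t0:  (P0=1, P1=1, P2=1, P3=0, P4=1) → (P0=2, P1=3, P2=0, P3=0, P4=3)
step 2: fire t5:  (P0=2, P1=3, P2=0, P3=0, P4=3) → (P0=3, P1=5, P2=3, P3=0, P4=0)
step 3: fire t2:  (P0=3, P1=5, P2=3, P3=0, P4=0) → (P0=3, P1=5, P2=2, P3=0, P4=1)
step 4: fire t2:  (P0=3, P1=5, P2=2, P3=0, P4=1) → (P0=3, P1=5, P2=1, P3=0, P4=2)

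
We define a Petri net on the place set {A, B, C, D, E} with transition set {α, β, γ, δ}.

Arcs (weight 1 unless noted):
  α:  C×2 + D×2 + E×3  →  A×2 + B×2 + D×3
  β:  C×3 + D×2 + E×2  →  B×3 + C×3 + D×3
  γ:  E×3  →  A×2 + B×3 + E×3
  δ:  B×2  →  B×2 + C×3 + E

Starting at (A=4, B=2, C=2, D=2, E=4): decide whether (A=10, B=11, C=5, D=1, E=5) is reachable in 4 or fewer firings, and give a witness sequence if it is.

NO — not reachable within 4 firings

depth 0: 1 marking
depth 1: 4 markings reached so far
depth 2: 10 markings reached so far
depth 3: 21 markings reached so far
depth 4: 38 markings reached so far
target is not among the 38 markings reachable within 4 steps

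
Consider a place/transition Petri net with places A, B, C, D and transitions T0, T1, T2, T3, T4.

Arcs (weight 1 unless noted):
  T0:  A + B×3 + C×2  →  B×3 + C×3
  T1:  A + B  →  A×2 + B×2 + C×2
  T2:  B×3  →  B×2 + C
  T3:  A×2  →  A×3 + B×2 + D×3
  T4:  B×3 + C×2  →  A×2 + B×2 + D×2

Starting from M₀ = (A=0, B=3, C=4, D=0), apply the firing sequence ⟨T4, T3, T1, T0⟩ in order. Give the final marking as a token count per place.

step 1: fire T4:  (A=0, B=3, C=4, D=0) → (A=2, B=2, C=2, D=2)
step 2: fire T3:  (A=2, B=2, C=2, D=2) → (A=3, B=4, C=2, D=5)
step 3: fire T1:  (A=3, B=4, C=2, D=5) → (A=4, B=5, C=4, D=5)
step 4: fire T0:  (A=4, B=5, C=4, D=5) → (A=3, B=5, C=5, D=5)

(A=3, B=5, C=5, D=5)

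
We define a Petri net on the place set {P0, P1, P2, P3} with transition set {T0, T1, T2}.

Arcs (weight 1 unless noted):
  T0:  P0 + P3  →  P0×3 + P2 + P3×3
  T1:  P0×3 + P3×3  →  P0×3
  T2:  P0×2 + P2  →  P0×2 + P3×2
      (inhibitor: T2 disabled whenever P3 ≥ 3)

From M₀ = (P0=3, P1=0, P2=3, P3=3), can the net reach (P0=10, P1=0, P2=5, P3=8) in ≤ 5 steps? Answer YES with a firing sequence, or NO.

depth 0: 1 marking
depth 1: 3 markings reached so far
depth 2: 6 markings reached so far
depth 3: 10 markings reached so far
depth 4: 17 markings reached so far
depth 5: 25 markings reached so far
target is not among the 25 markings reachable within 5 steps

NO — not reachable within 5 firings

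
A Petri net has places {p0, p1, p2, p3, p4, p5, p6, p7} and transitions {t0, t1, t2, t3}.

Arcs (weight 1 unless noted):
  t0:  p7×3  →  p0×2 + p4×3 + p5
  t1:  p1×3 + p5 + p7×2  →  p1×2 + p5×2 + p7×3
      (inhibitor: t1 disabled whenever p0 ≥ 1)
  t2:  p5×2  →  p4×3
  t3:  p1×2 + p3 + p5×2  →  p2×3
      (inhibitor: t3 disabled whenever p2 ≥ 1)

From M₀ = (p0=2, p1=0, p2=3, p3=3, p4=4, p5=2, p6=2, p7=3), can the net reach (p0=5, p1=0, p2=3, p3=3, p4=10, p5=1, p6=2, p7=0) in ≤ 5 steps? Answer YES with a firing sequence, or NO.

NO — not reachable within 5 firings

depth 0: 1 marking
depth 1: 3 markings reached so far
depth 2: 4 markings reached so far
depth 3: 4 markings reached so far
(frontier empty at depth 3; search complete)
target is not among the 4 markings reachable within 5 steps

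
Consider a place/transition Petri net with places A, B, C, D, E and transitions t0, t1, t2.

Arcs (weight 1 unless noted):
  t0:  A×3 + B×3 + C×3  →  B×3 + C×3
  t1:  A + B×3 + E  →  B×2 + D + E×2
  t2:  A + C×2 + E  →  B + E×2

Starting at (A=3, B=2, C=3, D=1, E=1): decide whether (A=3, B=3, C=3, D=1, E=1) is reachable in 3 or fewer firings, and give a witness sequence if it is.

depth 0: 1 marking
depth 1: 2 markings reached so far
depth 2: 3 markings reached so far
depth 3: 3 markings reached so far
(frontier empty at depth 3; search complete)
target is not among the 3 markings reachable within 3 steps

NO — not reachable within 3 firings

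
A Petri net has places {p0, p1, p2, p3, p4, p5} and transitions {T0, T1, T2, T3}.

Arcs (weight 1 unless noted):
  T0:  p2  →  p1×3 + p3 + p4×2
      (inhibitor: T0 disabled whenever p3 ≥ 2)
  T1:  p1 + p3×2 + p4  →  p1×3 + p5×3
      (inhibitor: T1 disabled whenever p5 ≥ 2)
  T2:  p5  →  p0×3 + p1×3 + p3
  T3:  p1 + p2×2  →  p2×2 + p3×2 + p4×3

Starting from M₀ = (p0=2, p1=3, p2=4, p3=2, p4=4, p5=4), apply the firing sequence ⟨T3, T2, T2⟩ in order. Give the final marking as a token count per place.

step 1: fire T3:  (p0=2, p1=3, p2=4, p3=2, p4=4, p5=4) → (p0=2, p1=2, p2=4, p3=4, p4=7, p5=4)
step 2: fire T2:  (p0=2, p1=2, p2=4, p3=4, p4=7, p5=4) → (p0=5, p1=5, p2=4, p3=5, p4=7, p5=3)
step 3: fire T2:  (p0=5, p1=5, p2=4, p3=5, p4=7, p5=3) → (p0=8, p1=8, p2=4, p3=6, p4=7, p5=2)

(p0=8, p1=8, p2=4, p3=6, p4=7, p5=2)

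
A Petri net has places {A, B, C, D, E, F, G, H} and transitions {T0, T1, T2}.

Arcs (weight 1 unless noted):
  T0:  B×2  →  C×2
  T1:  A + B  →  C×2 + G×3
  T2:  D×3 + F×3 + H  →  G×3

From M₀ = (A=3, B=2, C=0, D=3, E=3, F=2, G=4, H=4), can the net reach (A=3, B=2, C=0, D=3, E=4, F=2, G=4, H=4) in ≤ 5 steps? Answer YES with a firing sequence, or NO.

NO — not reachable within 5 firings

depth 0: 1 marking
depth 1: 3 markings reached so far
depth 2: 4 markings reached so far
depth 3: 4 markings reached so far
(frontier empty at depth 3; search complete)
target is not among the 4 markings reachable within 5 steps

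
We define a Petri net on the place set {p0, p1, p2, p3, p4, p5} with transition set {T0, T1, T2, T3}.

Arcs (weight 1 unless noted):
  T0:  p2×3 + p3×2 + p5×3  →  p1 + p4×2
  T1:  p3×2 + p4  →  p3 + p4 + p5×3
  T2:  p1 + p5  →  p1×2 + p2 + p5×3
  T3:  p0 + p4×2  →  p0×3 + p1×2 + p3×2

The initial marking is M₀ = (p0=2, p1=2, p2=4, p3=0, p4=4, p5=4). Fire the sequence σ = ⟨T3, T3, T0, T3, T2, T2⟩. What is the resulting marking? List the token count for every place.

(p0=8, p1=11, p2=3, p3=4, p4=0, p5=5)

step 1: fire T3:  (p0=2, p1=2, p2=4, p3=0, p4=4, p5=4) → (p0=4, p1=4, p2=4, p3=2, p4=2, p5=4)
step 2: fire T3:  (p0=4, p1=4, p2=4, p3=2, p4=2, p5=4) → (p0=6, p1=6, p2=4, p3=4, p4=0, p5=4)
step 3: fire T0:  (p0=6, p1=6, p2=4, p3=4, p4=0, p5=4) → (p0=6, p1=7, p2=1, p3=2, p4=2, p5=1)
step 4: fire T3:  (p0=6, p1=7, p2=1, p3=2, p4=2, p5=1) → (p0=8, p1=9, p2=1, p3=4, p4=0, p5=1)
step 5: fire T2:  (p0=8, p1=9, p2=1, p3=4, p4=0, p5=1) → (p0=8, p1=10, p2=2, p3=4, p4=0, p5=3)
step 6: fire T2:  (p0=8, p1=10, p2=2, p3=4, p4=0, p5=3) → (p0=8, p1=11, p2=3, p3=4, p4=0, p5=5)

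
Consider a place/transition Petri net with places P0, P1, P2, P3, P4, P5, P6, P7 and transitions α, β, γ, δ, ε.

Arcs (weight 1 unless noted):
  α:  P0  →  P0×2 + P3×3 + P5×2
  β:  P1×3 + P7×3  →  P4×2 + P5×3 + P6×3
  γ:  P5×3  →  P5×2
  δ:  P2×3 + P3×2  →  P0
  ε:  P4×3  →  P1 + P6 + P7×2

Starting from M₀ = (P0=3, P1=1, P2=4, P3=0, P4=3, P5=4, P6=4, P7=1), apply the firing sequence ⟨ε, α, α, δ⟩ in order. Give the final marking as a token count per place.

(P0=6, P1=2, P2=1, P3=4, P4=0, P5=8, P6=5, P7=3)

step 1: fire ε:  (P0=3, P1=1, P2=4, P3=0, P4=3, P5=4, P6=4, P7=1) → (P0=3, P1=2, P2=4, P3=0, P4=0, P5=4, P6=5, P7=3)
step 2: fire α:  (P0=3, P1=2, P2=4, P3=0, P4=0, P5=4, P6=5, P7=3) → (P0=4, P1=2, P2=4, P3=3, P4=0, P5=6, P6=5, P7=3)
step 3: fire α:  (P0=4, P1=2, P2=4, P3=3, P4=0, P5=6, P6=5, P7=3) → (P0=5, P1=2, P2=4, P3=6, P4=0, P5=8, P6=5, P7=3)
step 4: fire δ:  (P0=5, P1=2, P2=4, P3=6, P4=0, P5=8, P6=5, P7=3) → (P0=6, P1=2, P2=1, P3=4, P4=0, P5=8, P6=5, P7=3)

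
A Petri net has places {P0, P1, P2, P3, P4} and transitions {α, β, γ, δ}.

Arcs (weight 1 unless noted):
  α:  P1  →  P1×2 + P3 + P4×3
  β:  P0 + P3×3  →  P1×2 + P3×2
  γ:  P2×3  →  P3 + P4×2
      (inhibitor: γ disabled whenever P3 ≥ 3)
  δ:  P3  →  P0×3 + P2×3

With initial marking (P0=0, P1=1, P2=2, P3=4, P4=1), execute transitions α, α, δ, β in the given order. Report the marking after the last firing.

(P0=2, P1=5, P2=5, P3=4, P4=7)

step 1: fire α:  (P0=0, P1=1, P2=2, P3=4, P4=1) → (P0=0, P1=2, P2=2, P3=5, P4=4)
step 2: fire α:  (P0=0, P1=2, P2=2, P3=5, P4=4) → (P0=0, P1=3, P2=2, P3=6, P4=7)
step 3: fire δ:  (P0=0, P1=3, P2=2, P3=6, P4=7) → (P0=3, P1=3, P2=5, P3=5, P4=7)
step 4: fire β:  (P0=3, P1=3, P2=5, P3=5, P4=7) → (P0=2, P1=5, P2=5, P3=4, P4=7)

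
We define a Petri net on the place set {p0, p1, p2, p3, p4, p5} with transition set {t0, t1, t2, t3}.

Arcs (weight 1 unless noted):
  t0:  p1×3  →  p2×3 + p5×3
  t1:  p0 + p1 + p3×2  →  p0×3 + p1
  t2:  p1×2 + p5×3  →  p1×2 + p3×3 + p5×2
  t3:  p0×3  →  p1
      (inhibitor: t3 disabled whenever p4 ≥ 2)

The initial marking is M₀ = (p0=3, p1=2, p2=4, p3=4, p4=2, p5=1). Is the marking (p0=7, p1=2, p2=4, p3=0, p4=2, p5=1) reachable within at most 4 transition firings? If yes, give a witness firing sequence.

YES — reachable via ⟨t1, t1⟩ (2 firings)

step 1: fire t1:  (p0=3, p1=2, p2=4, p3=4, p4=2, p5=1) → (p0=5, p1=2, p2=4, p3=2, p4=2, p5=1)
step 2: fire t1:  (p0=5, p1=2, p2=4, p3=2, p4=2, p5=1) → (p0=7, p1=2, p2=4, p3=0, p4=2, p5=1)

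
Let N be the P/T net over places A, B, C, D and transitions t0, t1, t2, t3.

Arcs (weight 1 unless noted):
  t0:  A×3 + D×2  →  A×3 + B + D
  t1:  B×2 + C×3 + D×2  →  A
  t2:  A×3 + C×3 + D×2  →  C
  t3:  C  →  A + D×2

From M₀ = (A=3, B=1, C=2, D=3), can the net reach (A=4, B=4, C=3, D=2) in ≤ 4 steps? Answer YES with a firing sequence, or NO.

NO — not reachable within 4 firings

depth 0: 1 marking
depth 1: 3 markings reached so far
depth 2: 6 markings reached so far
depth 3: 8 markings reached so far
depth 4: 10 markings reached so far
target is not among the 10 markings reachable within 4 steps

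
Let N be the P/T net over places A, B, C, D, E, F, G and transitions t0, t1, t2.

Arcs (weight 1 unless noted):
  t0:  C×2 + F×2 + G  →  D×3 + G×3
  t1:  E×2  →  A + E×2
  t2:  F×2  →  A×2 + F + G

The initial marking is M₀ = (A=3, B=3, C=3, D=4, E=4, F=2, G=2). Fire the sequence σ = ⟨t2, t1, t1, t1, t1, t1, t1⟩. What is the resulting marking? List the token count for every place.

step 1: fire t2:  (A=3, B=3, C=3, D=4, E=4, F=2, G=2) → (A=5, B=3, C=3, D=4, E=4, F=1, G=3)
step 2: fire t1:  (A=5, B=3, C=3, D=4, E=4, F=1, G=3) → (A=6, B=3, C=3, D=4, E=4, F=1, G=3)
step 3: fire t1:  (A=6, B=3, C=3, D=4, E=4, F=1, G=3) → (A=7, B=3, C=3, D=4, E=4, F=1, G=3)
step 4: fire t1:  (A=7, B=3, C=3, D=4, E=4, F=1, G=3) → (A=8, B=3, C=3, D=4, E=4, F=1, G=3)
step 5: fire t1:  (A=8, B=3, C=3, D=4, E=4, F=1, G=3) → (A=9, B=3, C=3, D=4, E=4, F=1, G=3)
step 6: fire t1:  (A=9, B=3, C=3, D=4, E=4, F=1, G=3) → (A=10, B=3, C=3, D=4, E=4, F=1, G=3)
step 7: fire t1:  (A=10, B=3, C=3, D=4, E=4, F=1, G=3) → (A=11, B=3, C=3, D=4, E=4, F=1, G=3)

(A=11, B=3, C=3, D=4, E=4, F=1, G=3)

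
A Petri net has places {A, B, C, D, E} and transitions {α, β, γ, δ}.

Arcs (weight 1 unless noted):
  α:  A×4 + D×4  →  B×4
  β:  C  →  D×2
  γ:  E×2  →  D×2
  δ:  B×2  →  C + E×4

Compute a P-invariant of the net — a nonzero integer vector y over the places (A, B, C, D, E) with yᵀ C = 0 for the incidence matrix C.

Incidence matrix C (rows=places, cols=transitions):
        α    β    γ    δ
    A  -4    0    0    0
    B   4    0    0   -2
    C   0   -1    0    1
    D  -4    2    2    0
    E   0    0   -2    4

Candidate y = [2, 3, 2, 1, 1]; check y·C column-wise:
  col α: 2·-4 + 3·4 + 2·0 + 1·-4 + 1·0 = 0
  col β: 2·0 + 3·0 + 2·-1 + 1·2 + 1·0 = 0
  col γ: 2·0 + 3·0 + 2·0 + 1·2 + 1·-2 = 0
  col δ: 2·0 + 3·-2 + 2·1 + 1·0 + 1·4 = 0

y = (A:2, B:3, C:2, D:1, E:1)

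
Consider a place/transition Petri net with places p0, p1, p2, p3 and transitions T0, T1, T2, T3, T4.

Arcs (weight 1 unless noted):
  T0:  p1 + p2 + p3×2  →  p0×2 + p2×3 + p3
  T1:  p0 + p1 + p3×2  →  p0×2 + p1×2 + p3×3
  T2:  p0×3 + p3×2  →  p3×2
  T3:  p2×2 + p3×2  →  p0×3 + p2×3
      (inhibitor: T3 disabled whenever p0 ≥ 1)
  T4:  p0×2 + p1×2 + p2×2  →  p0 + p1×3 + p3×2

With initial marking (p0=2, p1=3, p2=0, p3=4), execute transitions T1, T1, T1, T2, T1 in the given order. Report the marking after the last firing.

step 1: fire T1:  (p0=2, p1=3, p2=0, p3=4) → (p0=3, p1=4, p2=0, p3=5)
step 2: fire T1:  (p0=3, p1=4, p2=0, p3=5) → (p0=4, p1=5, p2=0, p3=6)
step 3: fire T1:  (p0=4, p1=5, p2=0, p3=6) → (p0=5, p1=6, p2=0, p3=7)
step 4: fire T2:  (p0=5, p1=6, p2=0, p3=7) → (p0=2, p1=6, p2=0, p3=7)
step 5: fire T1:  (p0=2, p1=6, p2=0, p3=7) → (p0=3, p1=7, p2=0, p3=8)

(p0=3, p1=7, p2=0, p3=8)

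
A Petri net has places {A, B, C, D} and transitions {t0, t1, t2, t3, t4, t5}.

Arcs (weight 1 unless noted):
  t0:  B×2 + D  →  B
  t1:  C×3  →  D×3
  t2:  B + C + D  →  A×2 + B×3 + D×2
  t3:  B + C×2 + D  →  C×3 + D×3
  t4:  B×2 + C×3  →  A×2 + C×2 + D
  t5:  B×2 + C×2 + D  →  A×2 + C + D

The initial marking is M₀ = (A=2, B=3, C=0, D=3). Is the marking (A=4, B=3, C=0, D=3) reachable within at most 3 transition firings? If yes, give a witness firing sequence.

depth 0: 1 marking
depth 1: 2 markings reached so far
depth 2: 3 markings reached so far
depth 3: 3 markings reached so far
(frontier empty at depth 3; search complete)
target is not among the 3 markings reachable within 3 steps

NO — not reachable within 3 firings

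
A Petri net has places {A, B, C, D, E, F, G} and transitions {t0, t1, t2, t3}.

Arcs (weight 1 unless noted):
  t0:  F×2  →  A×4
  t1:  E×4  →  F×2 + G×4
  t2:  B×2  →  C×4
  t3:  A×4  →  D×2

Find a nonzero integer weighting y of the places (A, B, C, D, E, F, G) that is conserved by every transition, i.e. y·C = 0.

y = (A:0, B:2, C:1, D:0, E:0, F:0, G:0)

Incidence matrix C (rows=places, cols=transitions):
       t0   t1   t2   t3
    A   4    0    0   -4
    B   0    0   -2    0
    C   0    0    4    0
    D   0    0    0    2
    E   0   -4    0    0
    F  -2    2    0    0
    G   0    4    0    0

Candidate y = [0, 2, 1, 0, 0, 0, 0]; check y·C column-wise:
  col t0: 0·4 + 2·0 + 1·0 + 0·-2 = 0
  col t1: 2·0 + 1·0 + 0·-4 + 0·2 + 0·4 = 0
  col t2: 2·-2 + 1·4 = 0
  col t3: 0·-4 + 2·0 + 1·0 + 0·2 = 0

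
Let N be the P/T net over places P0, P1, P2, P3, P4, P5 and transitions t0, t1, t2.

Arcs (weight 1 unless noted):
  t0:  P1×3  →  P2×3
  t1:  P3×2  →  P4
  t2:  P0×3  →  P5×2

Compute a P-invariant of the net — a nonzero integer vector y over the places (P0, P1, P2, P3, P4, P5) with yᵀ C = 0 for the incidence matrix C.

Incidence matrix C (rows=places, cols=transitions):
       t0   t1   t2
   P0   0    0   -3
   P1  -3    0    0
   P2   3    0    0
   P3   0   -2    0
   P4   0    1    0
   P5   0    0    2

Candidate y = [0, 1, 1, 0, 0, 0]; check y·C column-wise:
  col t0: 1·-3 + 1·3 = 0
  col t1: 1·0 + 1·0 + 0·-2 + 0·1 = 0
  col t2: 0·-3 + 1·0 + 1·0 + 0·2 = 0

y = (P0:0, P1:1, P2:1, P3:0, P4:0, P5:0)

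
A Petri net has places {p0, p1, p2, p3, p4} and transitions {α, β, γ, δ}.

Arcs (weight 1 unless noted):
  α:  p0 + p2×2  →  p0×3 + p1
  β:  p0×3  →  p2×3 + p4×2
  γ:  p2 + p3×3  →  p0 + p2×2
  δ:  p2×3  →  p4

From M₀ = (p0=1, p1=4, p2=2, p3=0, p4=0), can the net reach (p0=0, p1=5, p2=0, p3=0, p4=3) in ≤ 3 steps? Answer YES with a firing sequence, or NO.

step 1: fire α:  (p0=1, p1=4, p2=2, p3=0, p4=0) → (p0=3, p1=5, p2=0, p3=0, p4=0)
step 2: fire β:  (p0=3, p1=5, p2=0, p3=0, p4=0) → (p0=0, p1=5, p2=3, p3=0, p4=2)
step 3: fire δ:  (p0=0, p1=5, p2=3, p3=0, p4=2) → (p0=0, p1=5, p2=0, p3=0, p4=3)

YES — reachable via ⟨α, β, δ⟩ (3 firings)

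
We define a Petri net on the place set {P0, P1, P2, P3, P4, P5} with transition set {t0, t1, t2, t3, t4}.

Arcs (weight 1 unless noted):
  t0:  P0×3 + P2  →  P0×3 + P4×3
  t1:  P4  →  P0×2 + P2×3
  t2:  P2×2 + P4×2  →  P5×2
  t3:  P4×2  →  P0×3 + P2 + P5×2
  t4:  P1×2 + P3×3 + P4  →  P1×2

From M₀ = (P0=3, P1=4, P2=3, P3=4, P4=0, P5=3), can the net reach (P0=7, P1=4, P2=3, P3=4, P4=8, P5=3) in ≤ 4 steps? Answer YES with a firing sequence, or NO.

NO — not reachable within 4 firings

depth 0: 1 marking
depth 1: 2 markings reached so far
depth 2: 7 markings reached so far
depth 3: 17 markings reached so far
depth 4: 29 markings reached so far
target is not among the 29 markings reachable within 4 steps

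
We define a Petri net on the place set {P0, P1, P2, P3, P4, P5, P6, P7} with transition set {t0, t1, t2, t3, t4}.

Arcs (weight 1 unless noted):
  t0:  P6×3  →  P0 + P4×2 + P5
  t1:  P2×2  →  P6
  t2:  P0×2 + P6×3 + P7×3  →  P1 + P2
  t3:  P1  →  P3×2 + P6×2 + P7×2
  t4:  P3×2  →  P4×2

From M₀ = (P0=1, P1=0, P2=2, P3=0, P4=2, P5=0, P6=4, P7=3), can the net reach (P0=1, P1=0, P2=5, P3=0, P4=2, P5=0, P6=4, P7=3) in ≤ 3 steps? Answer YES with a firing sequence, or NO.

NO — not reachable within 3 firings

depth 0: 1 marking
depth 1: 3 markings reached so far
depth 2: 4 markings reached so far
depth 3: 4 markings reached so far
(frontier empty at depth 3; search complete)
target is not among the 4 markings reachable within 3 steps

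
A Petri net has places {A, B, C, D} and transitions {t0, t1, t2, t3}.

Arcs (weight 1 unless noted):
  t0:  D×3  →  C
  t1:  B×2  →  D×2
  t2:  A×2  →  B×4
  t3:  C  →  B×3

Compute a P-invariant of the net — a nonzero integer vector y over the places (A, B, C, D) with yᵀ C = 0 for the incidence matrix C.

y = (A:2, B:1, C:3, D:1)

Incidence matrix C (rows=places, cols=transitions):
       t0   t1   t2   t3
    A   0    0   -2    0
    B   0   -2    4    3
    C   1    0    0   -1
    D  -3    2    0    0

Candidate y = [2, 1, 3, 1]; check y·C column-wise:
  col t0: 2·0 + 1·0 + 3·1 + 1·-3 = 0
  col t1: 2·0 + 1·-2 + 3·0 + 1·2 = 0
  col t2: 2·-2 + 1·4 + 3·0 + 1·0 = 0
  col t3: 2·0 + 1·3 + 3·-1 + 1·0 = 0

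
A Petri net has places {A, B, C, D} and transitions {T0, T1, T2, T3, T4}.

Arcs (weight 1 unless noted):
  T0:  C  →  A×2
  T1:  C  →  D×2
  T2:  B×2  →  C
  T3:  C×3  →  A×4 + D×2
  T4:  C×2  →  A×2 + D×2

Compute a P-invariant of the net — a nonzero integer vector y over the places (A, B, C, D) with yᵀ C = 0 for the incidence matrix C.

Incidence matrix C (rows=places, cols=transitions):
       T0   T1   T2   T3   T4
    A   2    0    0    4    2
    B   0    0   -2    0    0
    C  -1   -1    1   -3   -2
    D   0    2    0    2    2

Candidate y = [1, 1, 2, 1]; check y·C column-wise:
  col T0: 1·2 + 1·0 + 2·-1 + 1·0 = 0
  col T1: 1·0 + 1·0 + 2·-1 + 1·2 = 0
  col T2: 1·0 + 1·-2 + 2·1 + 1·0 = 0
  col T3: 1·4 + 1·0 + 2·-3 + 1·2 = 0
  col T4: 1·2 + 1·0 + 2·-2 + 1·2 = 0

y = (A:1, B:1, C:2, D:1)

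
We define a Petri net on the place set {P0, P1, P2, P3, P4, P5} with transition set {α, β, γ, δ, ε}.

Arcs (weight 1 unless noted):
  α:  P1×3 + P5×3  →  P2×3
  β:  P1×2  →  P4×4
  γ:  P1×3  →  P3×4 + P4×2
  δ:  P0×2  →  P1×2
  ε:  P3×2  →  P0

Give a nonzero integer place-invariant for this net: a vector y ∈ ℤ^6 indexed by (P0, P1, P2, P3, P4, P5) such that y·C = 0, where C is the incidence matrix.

Incidence matrix C (rows=places, cols=transitions):
        α    β    γ    δ    ε
   P0   0    0    0   -2    1
   P1  -3   -2   -3    2    0
   P2   3    0    0    0    0
   P3   0    0    4    0   -2
   P4   0    4    2    0    0
   P5  -3    0    0    0    0

Candidate y = [2, 2, 2, 1, 1, 0]; check y·C column-wise:
  col α: 2·0 + 2·-3 + 2·3 + 1·0 + 1·0 + 0·-3 = 0
  col β: 2·0 + 2·-2 + 2·0 + 1·0 + 1·4 = 0
  col γ: 2·0 + 2·-3 + 2·0 + 1·4 + 1·2 = 0
  col δ: 2·-2 + 2·2 + 2·0 + 1·0 + 1·0 = 0
  col ε: 2·1 + 2·0 + 2·0 + 1·-2 + 1·0 = 0

y = (P0:2, P1:2, P2:2, P3:1, P4:1, P5:0)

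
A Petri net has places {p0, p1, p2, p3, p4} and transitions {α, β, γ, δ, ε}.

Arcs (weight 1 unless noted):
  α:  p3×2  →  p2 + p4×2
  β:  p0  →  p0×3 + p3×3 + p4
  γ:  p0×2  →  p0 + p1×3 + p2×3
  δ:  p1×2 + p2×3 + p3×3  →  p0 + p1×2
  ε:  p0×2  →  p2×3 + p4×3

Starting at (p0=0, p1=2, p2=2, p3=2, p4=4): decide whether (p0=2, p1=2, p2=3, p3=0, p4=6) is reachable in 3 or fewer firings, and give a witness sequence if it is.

NO — not reachable within 3 firings

depth 0: 1 marking
depth 1: 2 markings reached so far
depth 2: 2 markings reached so far
(frontier empty at depth 2; search complete)
target is not among the 2 markings reachable within 3 steps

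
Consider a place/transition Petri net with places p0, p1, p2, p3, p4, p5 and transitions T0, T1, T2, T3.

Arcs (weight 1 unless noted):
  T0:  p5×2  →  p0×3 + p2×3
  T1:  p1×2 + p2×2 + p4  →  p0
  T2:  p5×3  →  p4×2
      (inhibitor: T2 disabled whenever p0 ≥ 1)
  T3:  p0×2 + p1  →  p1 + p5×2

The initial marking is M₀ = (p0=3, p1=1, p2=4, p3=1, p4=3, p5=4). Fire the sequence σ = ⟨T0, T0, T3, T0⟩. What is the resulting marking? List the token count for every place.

(p0=10, p1=1, p2=13, p3=1, p4=3, p5=0)

step 1: fire T0:  (p0=3, p1=1, p2=4, p3=1, p4=3, p5=4) → (p0=6, p1=1, p2=7, p3=1, p4=3, p5=2)
step 2: fire T0:  (p0=6, p1=1, p2=7, p3=1, p4=3, p5=2) → (p0=9, p1=1, p2=10, p3=1, p4=3, p5=0)
step 3: fire T3:  (p0=9, p1=1, p2=10, p3=1, p4=3, p5=0) → (p0=7, p1=1, p2=10, p3=1, p4=3, p5=2)
step 4: fire T0:  (p0=7, p1=1, p2=10, p3=1, p4=3, p5=2) → (p0=10, p1=1, p2=13, p3=1, p4=3, p5=0)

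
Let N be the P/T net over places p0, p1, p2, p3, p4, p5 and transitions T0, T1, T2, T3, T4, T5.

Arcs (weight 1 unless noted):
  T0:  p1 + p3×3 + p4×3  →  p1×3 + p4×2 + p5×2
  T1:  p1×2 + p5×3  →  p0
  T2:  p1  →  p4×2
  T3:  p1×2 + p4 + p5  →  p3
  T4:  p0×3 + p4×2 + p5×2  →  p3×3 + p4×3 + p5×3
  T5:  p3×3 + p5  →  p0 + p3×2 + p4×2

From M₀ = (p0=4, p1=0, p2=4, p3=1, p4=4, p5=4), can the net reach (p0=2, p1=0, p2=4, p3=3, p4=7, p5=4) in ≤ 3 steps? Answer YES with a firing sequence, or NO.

YES — reachable via ⟨T4, T5⟩ (2 firings)

step 1: fire T4:  (p0=4, p1=0, p2=4, p3=1, p4=4, p5=4) → (p0=1, p1=0, p2=4, p3=4, p4=5, p5=5)
step 2: fire T5:  (p0=1, p1=0, p2=4, p3=4, p4=5, p5=5) → (p0=2, p1=0, p2=4, p3=3, p4=7, p5=4)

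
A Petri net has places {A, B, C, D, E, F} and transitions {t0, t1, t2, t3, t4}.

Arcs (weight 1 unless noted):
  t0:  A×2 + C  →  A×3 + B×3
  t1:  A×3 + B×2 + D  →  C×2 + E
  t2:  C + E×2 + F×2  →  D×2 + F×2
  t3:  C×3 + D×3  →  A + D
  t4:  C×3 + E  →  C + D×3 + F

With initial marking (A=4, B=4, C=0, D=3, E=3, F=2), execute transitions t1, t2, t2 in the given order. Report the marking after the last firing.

(A=1, B=2, C=0, D=6, E=0, F=2)

step 1: fire t1:  (A=4, B=4, C=0, D=3, E=3, F=2) → (A=1, B=2, C=2, D=2, E=4, F=2)
step 2: fire t2:  (A=1, B=2, C=2, D=2, E=4, F=2) → (A=1, B=2, C=1, D=4, E=2, F=2)
step 3: fire t2:  (A=1, B=2, C=1, D=4, E=2, F=2) → (A=1, B=2, C=0, D=6, E=0, F=2)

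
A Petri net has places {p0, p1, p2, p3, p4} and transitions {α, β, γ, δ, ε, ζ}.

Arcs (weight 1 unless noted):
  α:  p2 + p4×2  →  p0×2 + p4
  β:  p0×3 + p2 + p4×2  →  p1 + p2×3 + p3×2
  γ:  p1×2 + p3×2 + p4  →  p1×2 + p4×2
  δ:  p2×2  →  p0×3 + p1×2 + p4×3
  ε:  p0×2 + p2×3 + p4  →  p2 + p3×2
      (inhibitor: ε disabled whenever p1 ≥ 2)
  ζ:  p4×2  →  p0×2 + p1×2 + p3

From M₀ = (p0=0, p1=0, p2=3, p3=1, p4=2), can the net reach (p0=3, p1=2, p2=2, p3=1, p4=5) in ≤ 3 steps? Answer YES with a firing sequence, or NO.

depth 0: 1 marking
depth 1: 4 markings reached so far
depth 2: 7 markings reached so far
depth 3: 14 markings reached so far
target is not among the 14 markings reachable within 3 steps

NO — not reachable within 3 firings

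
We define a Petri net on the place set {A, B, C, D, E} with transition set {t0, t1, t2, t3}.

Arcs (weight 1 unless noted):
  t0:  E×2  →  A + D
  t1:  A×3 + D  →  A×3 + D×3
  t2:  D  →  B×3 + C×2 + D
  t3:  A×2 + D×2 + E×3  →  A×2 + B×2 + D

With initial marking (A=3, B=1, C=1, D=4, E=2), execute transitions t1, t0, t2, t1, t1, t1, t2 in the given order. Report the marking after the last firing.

step 1: fire t1:  (A=3, B=1, C=1, D=4, E=2) → (A=3, B=1, C=1, D=6, E=2)
step 2: fire t0:  (A=3, B=1, C=1, D=6, E=2) → (A=4, B=1, C=1, D=7, E=0)
step 3: fire t2:  (A=4, B=1, C=1, D=7, E=0) → (A=4, B=4, C=3, D=7, E=0)
step 4: fire t1:  (A=4, B=4, C=3, D=7, E=0) → (A=4, B=4, C=3, D=9, E=0)
step 5: fire t1:  (A=4, B=4, C=3, D=9, E=0) → (A=4, B=4, C=3, D=11, E=0)
step 6: fire t1:  (A=4, B=4, C=3, D=11, E=0) → (A=4, B=4, C=3, D=13, E=0)
step 7: fire t2:  (A=4, B=4, C=3, D=13, E=0) → (A=4, B=7, C=5, D=13, E=0)

(A=4, B=7, C=5, D=13, E=0)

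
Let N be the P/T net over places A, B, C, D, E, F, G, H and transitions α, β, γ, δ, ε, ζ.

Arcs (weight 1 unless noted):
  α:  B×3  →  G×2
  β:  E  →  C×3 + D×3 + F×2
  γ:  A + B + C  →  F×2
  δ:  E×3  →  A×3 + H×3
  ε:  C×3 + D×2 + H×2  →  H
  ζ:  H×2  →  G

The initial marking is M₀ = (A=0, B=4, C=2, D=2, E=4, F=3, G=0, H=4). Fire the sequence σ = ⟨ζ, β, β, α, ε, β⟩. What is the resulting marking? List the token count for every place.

(A=0, B=1, C=8, D=9, E=1, F=9, G=3, H=1)

step 1: fire ζ:  (A=0, B=4, C=2, D=2, E=4, F=3, G=0, H=4) → (A=0, B=4, C=2, D=2, E=4, F=3, G=1, H=2)
step 2: fire β:  (A=0, B=4, C=2, D=2, E=4, F=3, G=1, H=2) → (A=0, B=4, C=5, D=5, E=3, F=5, G=1, H=2)
step 3: fire β:  (A=0, B=4, C=5, D=5, E=3, F=5, G=1, H=2) → (A=0, B=4, C=8, D=8, E=2, F=7, G=1, H=2)
step 4: fire α:  (A=0, B=4, C=8, D=8, E=2, F=7, G=1, H=2) → (A=0, B=1, C=8, D=8, E=2, F=7, G=3, H=2)
step 5: fire ε:  (A=0, B=1, C=8, D=8, E=2, F=7, G=3, H=2) → (A=0, B=1, C=5, D=6, E=2, F=7, G=3, H=1)
step 6: fire β:  (A=0, B=1, C=5, D=6, E=2, F=7, G=3, H=1) → (A=0, B=1, C=8, D=9, E=1, F=9, G=3, H=1)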